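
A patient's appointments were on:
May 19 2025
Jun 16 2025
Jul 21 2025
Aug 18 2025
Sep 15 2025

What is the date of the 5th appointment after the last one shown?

Feb 16 2026

All dates are Mondays, 28, 35, 28, 28 days apart.
Specifically, the 3rd Monday of each month.
October 2025 — 3rd Monday is Oct 20 2025.
3rd Monday of November 2025: Nov 17 2025.
December 2025 — 3rd Monday is Dec 15 2025.
3rd Monday of January 2026: Jan 19 2026.
3rd Monday of February 2026: Feb 16 2026.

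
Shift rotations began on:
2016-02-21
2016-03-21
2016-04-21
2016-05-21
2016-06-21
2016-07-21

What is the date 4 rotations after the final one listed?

Each date is the 21st; the gaps (29, 31, 30, 31, 30) track the month lengths.
The rule is the 21st of each month.
Next: August 2016 → 2016-08-21.
Next: September 2016 → 2016-09-21.
October 2016: 2016-10-21.
November 2016: 2016-11-21.

2016-11-21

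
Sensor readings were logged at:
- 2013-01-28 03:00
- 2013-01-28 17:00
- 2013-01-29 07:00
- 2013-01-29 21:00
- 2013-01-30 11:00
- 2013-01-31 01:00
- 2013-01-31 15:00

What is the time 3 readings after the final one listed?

The interval is a steady 14 hours (14, 14, 14, 14, 14, 14).
2013-01-31 15:00 + 14 h = 2013-02-01 05:00.
2013-02-01 05:00 + 14 h = 2013-02-01 19:00.
2013-02-01 19:00 + 14 h = 2013-02-02 09:00.

2013-02-02 09:00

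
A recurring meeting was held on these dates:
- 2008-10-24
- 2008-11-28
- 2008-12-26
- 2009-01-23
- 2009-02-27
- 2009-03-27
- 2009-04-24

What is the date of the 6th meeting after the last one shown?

Gaps: 35, 28, 28, 35, 28, 28 days — a mix of 28 and 35. Every date is a Friday.
Each is the 4th Friday of its month.
May 2009 — 4th Friday is 2009-05-22.
June 2009 — 4th Friday is 2009-06-26.
4th Friday of July 2009: 2009-07-24.
August 2009 — 4th Friday is 2009-08-28.
4th Friday of September 2009: 2009-09-25.
4th Friday of October 2009: 2009-10-23.

2009-10-23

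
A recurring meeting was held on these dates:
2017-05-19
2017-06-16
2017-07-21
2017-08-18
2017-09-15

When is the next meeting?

These are Fridays at 28- or 35-day spacing (28, 35, 28, 28).
The pattern: 3rd Friday of the month.
3rd Friday of October 2017: 2017-10-20.

2017-10-20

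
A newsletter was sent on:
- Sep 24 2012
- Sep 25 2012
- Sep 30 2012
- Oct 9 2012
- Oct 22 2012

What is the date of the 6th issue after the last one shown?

Intervals are 1, 5, 9, 13 days — an arithmetic progression with common difference 4.
Next gap: 17 days. Oct 22 2012 + 17 days = Nov 8 2012.
Next gap: 21 days. Nov 8 2012 + 21 days = Nov 29 2012.
Next gap: 25 days. Nov 29 2012 + 25 days = Dec 24 2012.
Next gap: 29 days. Dec 24 2012 + 29 days = Jan 22 2013.
Next gap: 33 days. Jan 22 2013 + 33 days = Feb 24 2013.
Next gap: 37 days. Feb 24 2013 + 37 days = Apr 2 2013.

Apr 2 2013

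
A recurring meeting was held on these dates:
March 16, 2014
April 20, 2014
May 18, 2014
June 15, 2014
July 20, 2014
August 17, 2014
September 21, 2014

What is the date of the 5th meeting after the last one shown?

All dates are Sundays, 35, 28, 28, 35, 28, 35 days apart.
Specifically, the 3rd Sunday of each month.
3rd Sunday of October 2014: October 19, 2014.
November 2014 — 3rd Sunday is November 16, 2014.
3rd Sunday of December 2014: December 21, 2014.
3rd Sunday of January 2015: January 18, 2015.
February 2015 — 3rd Sunday is February 15, 2015.

February 15, 2015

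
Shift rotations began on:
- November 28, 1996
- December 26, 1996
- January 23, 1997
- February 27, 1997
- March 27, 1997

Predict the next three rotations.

April 24, 1997; May 22, 1997; June 26, 1997

Gaps: 28, 28, 35, 28 days — a mix of 28 and 35. Every date is a Thursday.
Each is the 4th Thursday of its month.
4th Thursday of April 1997: April 24, 1997.
May 1997 — 4th Thursday is May 22, 1997.
4th Thursday of June 1997: June 26, 1997.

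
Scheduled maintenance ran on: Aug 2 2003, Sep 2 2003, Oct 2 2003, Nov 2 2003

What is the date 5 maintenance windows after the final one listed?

Apr 2 2004

Gaps: 31, 30, 31 days — not constant. Every event is on the 2nd of the month.
Pattern: the 2nd of each month.
December 2003: Dec 2 2003.
January 2004: Jan 2 2004.
Next: February 2004 → Feb 2 2004.
March 2004: Mar 2 2004.
April 2004: Apr 2 2004.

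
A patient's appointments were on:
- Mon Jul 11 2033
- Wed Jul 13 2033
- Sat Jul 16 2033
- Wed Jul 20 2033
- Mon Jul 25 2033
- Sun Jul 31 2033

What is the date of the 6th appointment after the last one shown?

Mon Sep 26 2033

The spacing grows by 1 each time: 2, 3, 4, 5, 6 days.
Next gap: 7 days. Sun Jul 31 2033 + 7 days = Sun Aug 7 2033.
Next gap: 8 days. Sun Aug 7 2033 + 8 days = Mon Aug 15 2033.
Next gap: 9 days. Mon Aug 15 2033 + 9 days = Wed Aug 24 2033.
Next gap: 10 days. Wed Aug 24 2033 + 10 days = Sat Sep 3 2033.
Next gap: 11 days. Sat Sep 3 2033 + 11 days = Wed Sep 14 2033.
Next gap: 12 days. Wed Sep 14 2033 + 12 days = Mon Sep 26 2033.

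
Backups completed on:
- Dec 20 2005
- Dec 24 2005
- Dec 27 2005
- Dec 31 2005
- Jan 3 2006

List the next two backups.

Jan 7 2006, Jan 10 2006

The gap pattern 4, 3, 4, 3 repeats every 2 events.
These are the Tuesdays and Saturdays of each week.
The following Saturday is Jan 7 2006.
The following Tuesday is Jan 10 2006.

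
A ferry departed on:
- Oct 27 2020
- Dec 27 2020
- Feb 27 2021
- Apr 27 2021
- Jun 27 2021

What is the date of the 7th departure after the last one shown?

Aug 27 2022

The day-of-month is always 27 (61, 62, 59, 61 days between events).
So this recurs on the 27th of every 2 months.
August 2021: Aug 27 2021.
October 2021: Oct 27 2021.
December 2021: Dec 27 2021.
Next: February 2022 → Feb 27 2022.
April 2022: Apr 27 2022.
June 2022: Jun 27 2022.
August 2022: Aug 27 2022.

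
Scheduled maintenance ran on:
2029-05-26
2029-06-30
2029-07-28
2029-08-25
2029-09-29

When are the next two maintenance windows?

All Saturdays; the gaps (35, 28, 28, 35) vary with month length.
This is the last Saturday of each month.
October 2029 ends with Saturday 2029-10-27.
November 2029 ends with Saturday 2029-11-24.

2029-10-27, 2029-11-24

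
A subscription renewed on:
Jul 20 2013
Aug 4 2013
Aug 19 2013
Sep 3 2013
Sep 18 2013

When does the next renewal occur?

Oct 3 2013

The spacing is 15, 15, 15, 15 days — always 15 days.
Sep 18 2013 + 15 days = Oct 3 2013.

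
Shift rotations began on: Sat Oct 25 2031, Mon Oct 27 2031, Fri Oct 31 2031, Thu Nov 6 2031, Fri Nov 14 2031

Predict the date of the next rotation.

The spacing grows by 2 each time: 2, 4, 6, 8 days.
Next gap: 10 days. Fri Nov 14 2031 + 10 days = Mon Nov 24 2031.

Mon Nov 24 2031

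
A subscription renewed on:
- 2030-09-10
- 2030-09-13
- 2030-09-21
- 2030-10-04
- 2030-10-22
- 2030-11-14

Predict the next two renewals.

2030-12-12, 2031-01-14

The spacing grows by 5 each time: 3, 8, 13, 18, 23 days.
Next gap: 28 days. 2030-11-14 + 28 days = 2030-12-12.
Next gap: 33 days. 2030-12-12 + 33 days = 2031-01-14.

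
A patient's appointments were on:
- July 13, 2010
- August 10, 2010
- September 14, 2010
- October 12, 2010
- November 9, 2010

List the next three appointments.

All dates are Tuesdays, 28, 35, 28, 28 days apart.
Specifically, the 2nd Tuesday of each month.
2nd Tuesday of December 2010: December 14, 2010.
2nd Tuesday of January 2011: January 11, 2011.
February 2011 — 2nd Tuesday is February 8, 2011.

December 14, 2010; January 11, 2011; February 8, 2011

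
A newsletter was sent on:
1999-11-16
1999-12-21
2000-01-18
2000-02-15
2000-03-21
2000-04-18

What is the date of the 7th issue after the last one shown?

2000-11-21

All dates are Tuesdays, 35, 28, 28, 35, 28 days apart.
Specifically, the 3rd Tuesday of each month.
May 2000 — 3rd Tuesday is 2000-05-16.
June 2000 — 3rd Tuesday is 2000-06-20.
July 2000 — 3rd Tuesday is 2000-07-18.
3rd Tuesday of August 2000: 2000-08-15.
3rd Tuesday of September 2000: 2000-09-19.
3rd Tuesday of October 2000: 2000-10-17.
3rd Tuesday of November 2000: 2000-11-21.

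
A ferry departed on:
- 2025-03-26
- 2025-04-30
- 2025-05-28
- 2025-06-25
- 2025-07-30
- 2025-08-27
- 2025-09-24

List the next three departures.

Every date is a Wednesday; gaps 35, 28, 28, 35, 28, 28 days.
Each is the last Wednesday of its month (at least one falls on the 29th or later, ruling out '4th Wednesday').
Last Wednesday of October 2025: 2025-10-29.
Last Wednesday of November 2025: 2025-11-26.
Last Wednesday of December 2025: 2025-12-31.

2025-10-29, 2025-11-26, 2025-12-31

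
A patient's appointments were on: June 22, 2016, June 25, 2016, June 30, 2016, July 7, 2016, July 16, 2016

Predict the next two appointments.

Intervals are 3, 5, 7, 9 days — an arithmetic progression with common difference 2.
Next gap: 11 days. July 16, 2016 + 11 days = July 27, 2016.
Next gap: 13 days. July 27, 2016 + 13 days = August 9, 2016.

July 27, 2016; August 9, 2016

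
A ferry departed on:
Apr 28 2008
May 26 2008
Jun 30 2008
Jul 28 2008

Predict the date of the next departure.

Aug 25 2008

All Mondays; the gaps (28, 35, 28) vary with month length.
This is the last Monday of each month.
August 2008 ends with Monday Aug 25 2008.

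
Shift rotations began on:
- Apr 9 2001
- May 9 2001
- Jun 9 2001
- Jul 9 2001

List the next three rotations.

The day-of-month is always 9 (30, 31, 30 days between events).
So this recurs on the 9th of each month.
August 2001: Aug 9 2001.
Next: September 2001 → Sep 9 2001.
October 2001: Oct 9 2001.

Aug 9 2001, Sep 9 2001, Oct 9 2001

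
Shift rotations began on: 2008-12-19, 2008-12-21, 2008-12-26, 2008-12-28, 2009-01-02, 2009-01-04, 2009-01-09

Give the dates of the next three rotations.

The gap pattern 2, 5, 2, 5, 2, 5 repeats every 2 events.
These are the Fridays and Sundays of each week.
Next Sunday: 2009-01-11.
Next Friday: 2009-01-16.
The following Sunday is 2009-01-18.

2009-01-11, 2009-01-16, 2009-01-18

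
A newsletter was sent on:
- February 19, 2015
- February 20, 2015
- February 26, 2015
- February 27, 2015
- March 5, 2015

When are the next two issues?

March 6, 2015; March 12, 2015

Every event lands on a Thursday or Friday (gaps cycle 1, 6, 1, 6).
So the schedule is: every Thursday and Friday.
The following Friday is March 6, 2015.
Next Thursday: March 12, 2015.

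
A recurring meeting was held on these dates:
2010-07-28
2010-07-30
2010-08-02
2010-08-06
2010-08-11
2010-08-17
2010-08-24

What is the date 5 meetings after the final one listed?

Intervals are 2, 3, 4, 5, 6, 7 days — an arithmetic progression with common difference 1.
Next gap: 8 days. 2010-08-24 + 8 days = 2010-09-01.
Next gap: 9 days. 2010-09-01 + 9 days = 2010-09-10.
Next gap: 10 days. 2010-09-10 + 10 days = 2010-09-20.
Next gap: 11 days. 2010-09-20 + 11 days = 2010-10-01.
Next gap: 12 days. 2010-10-01 + 12 days = 2010-10-13.

2010-10-13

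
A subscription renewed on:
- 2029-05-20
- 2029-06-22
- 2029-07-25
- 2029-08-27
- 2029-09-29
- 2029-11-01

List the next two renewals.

The spacing is 33, 33, 33, 33, 33 days — always 33 days.
2029-11-01 + 33 days = 2029-12-04.
2029-12-04 + 33 days = 2030-01-06.

2029-12-04, 2030-01-06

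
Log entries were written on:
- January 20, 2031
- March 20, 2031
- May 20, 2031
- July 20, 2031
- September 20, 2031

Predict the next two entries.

November 20, 2031; January 20, 2032

Gaps: 59, 61, 61, 62 days — not constant. Every event is on the 20th of the month.
Pattern: the 20th of every 2 months.
Next: November 2031 → November 20, 2031.
January 2032: January 20, 2032.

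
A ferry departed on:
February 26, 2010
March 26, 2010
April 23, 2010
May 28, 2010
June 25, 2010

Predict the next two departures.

These are Fridays at 28- or 35-day spacing (28, 28, 35, 28).
The pattern: 4th Friday of the month.
4th Friday of July 2010: July 23, 2010.
August 2010 — 4th Friday is August 27, 2010.

July 23, 2010; August 27, 2010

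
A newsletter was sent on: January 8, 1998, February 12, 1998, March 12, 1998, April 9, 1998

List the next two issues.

May 14, 1998; June 11, 1998

All dates are Thursdays, 35, 28, 28 days apart.
Specifically, the 2nd Thursday of each month.
May 1998 — 2nd Thursday is May 14, 1998.
2nd Thursday of June 1998: June 11, 1998.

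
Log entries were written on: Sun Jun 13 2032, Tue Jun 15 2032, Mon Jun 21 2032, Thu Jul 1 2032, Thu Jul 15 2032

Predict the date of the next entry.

Mon Aug 2 2032

Gaps: 2, 6, 10, 14 days — each gap is 4 larger than the previous one.
Next gap: 18 days. Thu Jul 15 2032 + 18 days = Mon Aug 2 2032.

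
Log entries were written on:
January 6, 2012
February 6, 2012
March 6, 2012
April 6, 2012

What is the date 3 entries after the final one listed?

July 6, 2012

The day-of-month is always 6 (31, 29, 31 days between events).
So this recurs on the 6th of each month.
Next: May 2012 → May 6, 2012.
Next: June 2012 → June 6, 2012.
Next: July 2012 → July 6, 2012.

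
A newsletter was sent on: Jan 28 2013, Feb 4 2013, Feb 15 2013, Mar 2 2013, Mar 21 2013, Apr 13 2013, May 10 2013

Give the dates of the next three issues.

Jun 10 2013, Jul 15 2013, Aug 23 2013

Gaps: 7, 11, 15, 19, 23, 27 days — each gap is 4 larger than the previous one.
Next gap: 31 days. May 10 2013 + 31 days = Jun 10 2013.
Next gap: 35 days. Jun 10 2013 + 35 days = Jul 15 2013.
Next gap: 39 days. Jul 15 2013 + 39 days = Aug 23 2013.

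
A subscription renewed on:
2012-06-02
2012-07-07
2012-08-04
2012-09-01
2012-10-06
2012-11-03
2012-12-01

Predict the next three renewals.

2013-01-05, 2013-02-02, 2013-03-02

Gaps: 35, 28, 28, 35, 28, 28 days — a mix of 28 and 35. Every date is a Saturday.
Each is the 1st Saturday of its month.
1st Saturday of January 2013: 2013-01-05.
1st Saturday of February 2013: 2013-02-02.
March 2013 — 1st Saturday is 2013-03-02.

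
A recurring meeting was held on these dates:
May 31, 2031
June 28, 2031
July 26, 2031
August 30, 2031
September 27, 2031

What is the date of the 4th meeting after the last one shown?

January 31, 2032

These are Saturdays with 28, 28, 35, 28-day gaps.
Each is the final Saturday of its month — May 31, 2031 is past the 28th, so '4th Saturday' doesn't fit.
October 2031 ends with Saturday October 25, 2031.
Last Saturday of November 2031: November 29, 2031.
Last Saturday of December 2031: December 27, 2031.
Last Saturday of January 2032: January 31, 2032.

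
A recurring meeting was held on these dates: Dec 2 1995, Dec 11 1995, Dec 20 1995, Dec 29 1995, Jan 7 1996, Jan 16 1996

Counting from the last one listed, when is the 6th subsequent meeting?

Gaps between consecutive events: 9, 9, 9, 9, 9 days — a constant 9-day interval.
Jan 16 1996 + 9 days = Jan 25 1996.
Jan 25 1996 + 9 days = Feb 3 1996.
Feb 3 1996 + 9 days = Feb 12 1996.
Feb 12 1996 + 9 days = Feb 21 1996.
Feb 21 1996 + 9 days = Mar 1 1996.
Mar 1 1996 + 9 days = Mar 10 1996.

Mar 10 1996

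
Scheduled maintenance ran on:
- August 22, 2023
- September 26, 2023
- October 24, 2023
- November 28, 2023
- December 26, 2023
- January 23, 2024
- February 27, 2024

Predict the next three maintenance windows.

Gaps: 35, 28, 35, 28, 28, 35 days — a mix of 28 and 35. Every date is a Tuesday.
Each is the 4th Tuesday of its month.
4th Tuesday of March 2024: March 26, 2024.
April 2024 — 4th Tuesday is April 23, 2024.
May 2024 — 4th Tuesday is May 28, 2024.

March 26, 2024; April 23, 2024; May 28, 2024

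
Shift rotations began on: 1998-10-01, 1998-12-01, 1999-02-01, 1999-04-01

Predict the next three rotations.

Each date is the 1st; the gaps (61, 62, 59) track the month lengths.
The rule is the 1st of every 2 months.
Next: June 1999 → 1999-06-01.
August 1999: 1999-08-01.
October 1999: 1999-10-01.

1999-06-01, 1999-08-01, 1999-10-01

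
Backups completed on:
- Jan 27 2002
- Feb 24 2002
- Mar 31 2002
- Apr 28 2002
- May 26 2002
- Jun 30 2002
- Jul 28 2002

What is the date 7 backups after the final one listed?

Feb 23 2003

Every date is a Sunday; gaps 28, 35, 28, 28, 35, 28 days.
Each is the last Sunday of its month (at least one falls on the 29th or later, ruling out '4th Sunday').
Last Sunday of August 2002: Aug 25 2002.
September 2002 ends with Sunday Sep 29 2002.
Last Sunday of October 2002: Oct 27 2002.
Last Sunday of November 2002: Nov 24 2002.
December 2002 ends with Sunday Dec 29 2002.
January 2003 ends with Sunday Jan 26 2003.
February 2003 ends with Sunday Feb 23 2003.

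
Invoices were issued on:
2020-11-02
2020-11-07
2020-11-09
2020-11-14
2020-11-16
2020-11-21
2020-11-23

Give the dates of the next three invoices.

2020-11-28, 2020-11-30, 2020-12-05

Every event lands on a Monday or Saturday (gaps cycle 5, 2, 5, 2, 5, 2).
So the schedule is: every Monday and Saturday.
Next Saturday: 2020-11-28.
Next Monday: 2020-11-30.
Next Saturday: 2020-12-05.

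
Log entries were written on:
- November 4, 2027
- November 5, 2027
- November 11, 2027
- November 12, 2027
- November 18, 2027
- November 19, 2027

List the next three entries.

November 25, 2027; November 26, 2027; December 2, 2027

Every event lands on a Thursday or Friday (gaps cycle 1, 6, 1, 6, 1).
So the schedule is: every Thursday and Friday.
The following Thursday is November 25, 2027.
Next Friday: November 26, 2027.
The following Thursday is December 2, 2027.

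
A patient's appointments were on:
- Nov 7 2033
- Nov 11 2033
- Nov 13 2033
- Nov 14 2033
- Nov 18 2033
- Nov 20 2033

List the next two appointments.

Every event lands on a Monday or Friday or Sunday (gaps cycle 4, 2, 1, 4, 2).
So the schedule is: every Monday, Friday and Sunday.
Next Monday: Nov 21 2033.
Next Friday: Nov 25 2033.

Nov 21 2033, Nov 25 2033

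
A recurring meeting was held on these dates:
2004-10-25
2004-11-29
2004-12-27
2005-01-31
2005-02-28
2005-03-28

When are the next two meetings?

All Mondays; the gaps (35, 28, 35, 28, 28) vary with month length.
This is the last Monday of each month.
Last Monday of April 2005: 2005-04-25.
Last Monday of May 2005: 2005-05-30.

2005-04-25, 2005-05-30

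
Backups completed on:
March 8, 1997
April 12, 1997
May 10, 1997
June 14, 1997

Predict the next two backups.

These are Saturdays at 28- or 35-day spacing (35, 28, 35).
The pattern: 2nd Saturday of the month.
2nd Saturday of July 1997: July 12, 1997.
August 1997 — 2nd Saturday is August 9, 1997.

July 12, 1997; August 9, 1997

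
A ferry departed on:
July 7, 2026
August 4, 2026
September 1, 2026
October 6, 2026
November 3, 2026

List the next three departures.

December 1, 2026; January 5, 2027; February 2, 2027

All dates are Tuesdays, 28, 28, 35, 28 days apart.
Specifically, the 1st Tuesday of each month.
December 2026 — 1st Tuesday is December 1, 2026.
1st Tuesday of January 2027: January 5, 2027.
February 2027 — 1st Tuesday is February 2, 2027.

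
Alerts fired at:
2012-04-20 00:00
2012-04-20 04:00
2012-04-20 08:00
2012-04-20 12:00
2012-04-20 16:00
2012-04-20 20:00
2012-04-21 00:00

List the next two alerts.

Spacing: 4, 4, 4, 4, 4, 4 h — constant 4 h.
2012-04-21 00:00 + 4 h = 2012-04-21 04:00.
2012-04-21 04:00 + 4 h = 2012-04-21 08:00.

2012-04-21 04:00, 2012-04-21 08:00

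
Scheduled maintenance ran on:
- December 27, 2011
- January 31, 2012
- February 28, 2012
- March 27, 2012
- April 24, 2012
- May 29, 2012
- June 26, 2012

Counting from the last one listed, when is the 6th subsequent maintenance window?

December 25, 2012

All Tuesdays; the gaps (35, 28, 28, 28, 35, 28) vary with month length.
This is the last Tuesday of each month.
July 2012 ends with Tuesday July 31, 2012.
August 2012 ends with Tuesday August 28, 2012.
September 2012 ends with Tuesday September 25, 2012.
Last Tuesday of October 2012: October 30, 2012.
Last Tuesday of November 2012: November 27, 2012.
December 2012 ends with Tuesday December 25, 2012.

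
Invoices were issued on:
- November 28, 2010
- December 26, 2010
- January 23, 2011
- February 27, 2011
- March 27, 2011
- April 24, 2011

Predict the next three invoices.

May 22, 2011; June 26, 2011; July 24, 2011

Gaps: 28, 28, 35, 28, 28 days — a mix of 28 and 35. Every date is a Sunday.
Each is the 4th Sunday of its month.
May 2011 — 4th Sunday is May 22, 2011.
4th Sunday of June 2011: June 26, 2011.
July 2011 — 4th Sunday is July 24, 2011.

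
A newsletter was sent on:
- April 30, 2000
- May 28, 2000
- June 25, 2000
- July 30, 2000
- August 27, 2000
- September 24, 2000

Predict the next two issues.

All Sundays; the gaps (28, 28, 35, 28, 28) vary with month length.
This is the last Sunday of each month.
Last Sunday of October 2000: October 29, 2000.
November 2000 ends with Sunday November 26, 2000.

October 29, 2000; November 26, 2000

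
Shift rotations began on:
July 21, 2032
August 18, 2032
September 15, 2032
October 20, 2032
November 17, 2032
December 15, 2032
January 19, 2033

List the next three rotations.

February 16, 2033; March 16, 2033; April 20, 2033

These are Wednesdays at 28- or 35-day spacing (28, 28, 35, 28, 28, 35).
The pattern: 3rd Wednesday of the month.
3rd Wednesday of February 2033: February 16, 2033.
March 2033 — 3rd Wednesday is March 16, 2033.
3rd Wednesday of April 2033: April 20, 2033.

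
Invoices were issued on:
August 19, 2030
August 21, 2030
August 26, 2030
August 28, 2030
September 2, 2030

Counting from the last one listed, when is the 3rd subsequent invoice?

The gap pattern 2, 5, 2, 5 repeats every 2 events.
These are the Mondays and Wednesdays of each week.
The following Wednesday is September 4, 2030.
Next Monday: September 9, 2030.
Next Wednesday: September 11, 2030.

September 11, 2030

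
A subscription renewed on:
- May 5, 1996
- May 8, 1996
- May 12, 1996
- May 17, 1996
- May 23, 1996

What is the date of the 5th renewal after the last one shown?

July 7, 1996

The spacing grows by 1 each time: 3, 4, 5, 6 days.
Next gap: 7 days. May 23, 1996 + 7 days = May 30, 1996.
Next gap: 8 days. May 30, 1996 + 8 days = June 7, 1996.
Next gap: 9 days. June 7, 1996 + 9 days = June 16, 1996.
Next gap: 10 days. June 16, 1996 + 10 days = June 26, 1996.
Next gap: 11 days. June 26, 1996 + 11 days = July 7, 1996.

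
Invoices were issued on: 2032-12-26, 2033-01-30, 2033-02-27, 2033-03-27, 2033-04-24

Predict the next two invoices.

2033-05-29, 2033-06-26

All Sundays; the gaps (35, 28, 28, 28) vary with month length.
This is the last Sunday of each month.
May 2033 ends with Sunday 2033-05-29.
Last Sunday of June 2033: 2033-06-26.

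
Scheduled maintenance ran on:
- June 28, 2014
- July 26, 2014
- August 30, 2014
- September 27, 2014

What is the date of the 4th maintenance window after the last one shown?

January 31, 2015

These are Saturdays with 28, 35, 28-day gaps.
Each is the final Saturday of its month — August 30, 2014 is past the 28th, so '4th Saturday' doesn't fit.
Last Saturday of October 2014: October 25, 2014.
Last Saturday of November 2014: November 29, 2014.
Last Saturday of December 2014: December 27, 2014.
Last Saturday of January 2015: January 31, 2015.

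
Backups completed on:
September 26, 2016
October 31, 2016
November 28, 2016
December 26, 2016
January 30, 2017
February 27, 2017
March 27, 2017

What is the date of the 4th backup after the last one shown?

July 31, 2017

All Mondays; the gaps (35, 28, 28, 35, 28, 28) vary with month length.
This is the last Monday of each month.
Last Monday of April 2017: April 24, 2017.
Last Monday of May 2017: May 29, 2017.
Last Monday of June 2017: June 26, 2017.
Last Monday of July 2017: July 31, 2017.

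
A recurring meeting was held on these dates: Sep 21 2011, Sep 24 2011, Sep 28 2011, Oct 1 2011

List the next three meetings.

Gaps: 3, 4, 3 days — not constant, but cyclic with period 2.
The events fall on every Wednesday and Saturday.
The following Wednesday is Oct 5 2011.
The following Saturday is Oct 8 2011.
The following Wednesday is Oct 12 2011.

Oct 5 2011, Oct 8 2011, Oct 12 2011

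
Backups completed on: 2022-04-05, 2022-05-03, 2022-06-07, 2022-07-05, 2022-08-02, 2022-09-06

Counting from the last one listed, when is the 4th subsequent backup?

2023-01-03

Gaps: 28, 35, 28, 28, 35 days — a mix of 28 and 35. Every date is a Tuesday.
Each is the 1st Tuesday of its month.
1st Tuesday of October 2022: 2022-10-04.
1st Tuesday of November 2022: 2022-11-01.
1st Tuesday of December 2022: 2022-12-06.
January 2023 — 1st Tuesday is 2023-01-03.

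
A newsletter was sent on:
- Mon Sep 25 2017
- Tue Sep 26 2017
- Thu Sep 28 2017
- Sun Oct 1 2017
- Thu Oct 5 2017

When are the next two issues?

The spacing grows by 1 each time: 1, 2, 3, 4 days.
Next gap: 5 days. Thu Oct 5 2017 + 5 days = Tue Oct 10 2017.
Next gap: 6 days. Tue Oct 10 2017 + 6 days = Mon Oct 16 2017.

Tue Oct 10 2017, Mon Oct 16 2017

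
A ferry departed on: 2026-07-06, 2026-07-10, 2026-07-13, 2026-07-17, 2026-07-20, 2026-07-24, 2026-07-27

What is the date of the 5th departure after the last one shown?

2026-08-14

Every event lands on a Monday or Friday (gaps cycle 4, 3, 4, 3, 4, 3).
So the schedule is: every Monday and Friday.
Next Friday: 2026-07-31.
The following Monday is 2026-08-03.
Next Friday: 2026-08-07.
The following Monday is 2026-08-10.
The following Friday is 2026-08-14.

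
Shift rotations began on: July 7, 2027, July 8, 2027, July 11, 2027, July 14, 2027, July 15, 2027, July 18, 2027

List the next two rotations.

July 21, 2027; July 22, 2027

The gap pattern 1, 3, 3, 1, 3 repeats every 3 events.
These are the Wednesdays, Thursdays and Sundays of each week.
Next Wednesday: July 21, 2027.
Next Thursday: July 22, 2027.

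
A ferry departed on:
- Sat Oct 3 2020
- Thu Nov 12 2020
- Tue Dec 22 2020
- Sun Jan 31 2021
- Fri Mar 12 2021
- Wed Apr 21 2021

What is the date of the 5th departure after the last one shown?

Sun Nov 7 2021

Gaps between consecutive events: 40, 40, 40, 40, 40 days — a constant 40-day interval.
Wed Apr 21 2021 + 40 days = Mon May 31 2021.
Mon May 31 2021 + 40 days = Sat Jul 10 2021.
Sat Jul 10 2021 + 40 days = Thu Aug 19 2021.
Thu Aug 19 2021 + 40 days = Tue Sep 28 2021.
Tue Sep 28 2021 + 40 days = Sun Nov 7 2021.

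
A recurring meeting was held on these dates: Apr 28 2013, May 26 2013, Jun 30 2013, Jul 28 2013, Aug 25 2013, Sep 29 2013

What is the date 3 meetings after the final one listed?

Dec 29 2013

All Sundays; the gaps (28, 35, 28, 28, 35) vary with month length.
This is the last Sunday of each month.
October 2013 ends with Sunday Oct 27 2013.
November 2013 ends with Sunday Nov 24 2013.
December 2013 ends with Sunday Dec 29 2013.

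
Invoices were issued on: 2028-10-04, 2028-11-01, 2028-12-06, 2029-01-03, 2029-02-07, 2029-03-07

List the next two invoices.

Gaps: 28, 35, 28, 35, 28 days — a mix of 28 and 35. Every date is a Wednesday.
Each is the 1st Wednesday of its month.
1st Wednesday of April 2029: 2029-04-04.
May 2029 — 1st Wednesday is 2029-05-02.

2029-04-04, 2029-05-02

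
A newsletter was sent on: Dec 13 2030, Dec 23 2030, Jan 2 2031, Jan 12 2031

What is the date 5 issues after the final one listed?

The spacing is 10, 10, 10 days — always 10 days.
Jan 12 2031 + 10 days = Jan 22 2031.
Jan 22 2031 + 10 days = Feb 1 2031.
Feb 1 2031 + 10 days = Feb 11 2031.
Feb 11 2031 + 10 days = Feb 21 2031.
Feb 21 2031 + 10 days = Mar 3 2031.

Mar 3 2031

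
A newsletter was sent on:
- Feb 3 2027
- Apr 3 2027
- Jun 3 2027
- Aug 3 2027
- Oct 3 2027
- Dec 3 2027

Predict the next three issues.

Feb 3 2028, Apr 3 2028, Jun 3 2028

Gaps: 59, 61, 61, 61, 61 days — not constant. Every event is on the 3rd of the month.
Pattern: the 3rd of every 2 months.
February 2028: Feb 3 2028.
Next: April 2028 → Apr 3 2028.
Next: June 2028 → Jun 3 2028.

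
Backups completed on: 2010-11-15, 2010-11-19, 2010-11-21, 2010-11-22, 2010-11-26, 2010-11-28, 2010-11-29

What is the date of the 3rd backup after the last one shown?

Gaps: 4, 2, 1, 4, 2, 1 days — not constant, but cyclic with period 3.
The events fall on every Monday, Friday and Sunday.
Next Friday: 2010-12-03.
The following Sunday is 2010-12-05.
The following Monday is 2010-12-06.

2010-12-06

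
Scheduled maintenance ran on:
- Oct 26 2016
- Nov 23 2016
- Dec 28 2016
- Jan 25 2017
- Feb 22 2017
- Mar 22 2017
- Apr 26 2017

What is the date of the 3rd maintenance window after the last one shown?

Jul 26 2017

Gaps: 28, 35, 28, 28, 28, 35 days — a mix of 28 and 35. Every date is a Wednesday.
Each is the 4th Wednesday of its month.
4th Wednesday of May 2017: May 24 2017.
4th Wednesday of June 2017: Jun 28 2017.
July 2017 — 4th Wednesday is Jul 26 2017.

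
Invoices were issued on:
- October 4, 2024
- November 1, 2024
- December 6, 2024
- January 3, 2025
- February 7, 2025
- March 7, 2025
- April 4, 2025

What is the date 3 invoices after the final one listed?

These are Fridays at 28- or 35-day spacing (28, 35, 28, 35, 28, 28).
The pattern: 1st Friday of the month.
1st Friday of May 2025: May 2, 2025.
June 2025 — 1st Friday is June 6, 2025.
1st Friday of July 2025: July 4, 2025.

July 4, 2025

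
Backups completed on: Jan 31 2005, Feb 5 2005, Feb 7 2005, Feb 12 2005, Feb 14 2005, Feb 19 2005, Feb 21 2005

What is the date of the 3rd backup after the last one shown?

Every event lands on a Monday or Saturday (gaps cycle 5, 2, 5, 2, 5, 2).
So the schedule is: every Monday and Saturday.
Next Saturday: Feb 26 2005.
The following Monday is Feb 28 2005.
Next Saturday: Mar 5 2005.

Mar 5 2005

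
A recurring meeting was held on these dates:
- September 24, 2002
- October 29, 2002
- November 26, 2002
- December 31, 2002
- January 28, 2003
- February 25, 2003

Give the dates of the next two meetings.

March 25, 2003; April 29, 2003

Every date is a Tuesday; gaps 35, 28, 35, 28, 28 days.
Each is the last Tuesday of its month (at least one falls on the 29th or later, ruling out '4th Tuesday').
Last Tuesday of March 2003: March 25, 2003.
April 2003 ends with Tuesday April 29, 2003.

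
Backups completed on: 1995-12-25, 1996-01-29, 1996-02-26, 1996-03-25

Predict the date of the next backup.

1996-04-29

All Mondays; the gaps (35, 28, 28) vary with month length.
This is the last Monday of each month.
Last Monday of April 1996: 1996-04-29.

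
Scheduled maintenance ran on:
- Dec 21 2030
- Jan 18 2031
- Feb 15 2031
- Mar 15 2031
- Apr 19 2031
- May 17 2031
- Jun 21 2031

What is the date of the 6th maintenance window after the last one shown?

Gaps: 28, 28, 28, 35, 28, 35 days — a mix of 28 and 35. Every date is a Saturday.
Each is the 3rd Saturday of its month.
July 2031 — 3rd Saturday is Jul 19 2031.
3rd Saturday of August 2031: Aug 16 2031.
September 2031 — 3rd Saturday is Sep 20 2031.
3rd Saturday of October 2031: Oct 18 2031.
3rd Saturday of November 2031: Nov 15 2031.
3rd Saturday of December 2031: Dec 20 2031.

Dec 20 2031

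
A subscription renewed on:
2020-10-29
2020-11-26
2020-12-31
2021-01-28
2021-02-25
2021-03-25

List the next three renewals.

Every date is a Thursday; gaps 28, 35, 28, 28, 28 days.
Each is the last Thursday of its month (at least one falls on the 29th or later, ruling out '4th Thursday').
April 2021 ends with Thursday 2021-04-29.
May 2021 ends with Thursday 2021-05-27.
June 2021 ends with Thursday 2021-06-24.

2021-04-29, 2021-05-27, 2021-06-24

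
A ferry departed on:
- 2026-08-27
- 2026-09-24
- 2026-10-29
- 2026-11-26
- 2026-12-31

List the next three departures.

2027-01-28, 2027-02-25, 2027-03-25

These are Thursdays with 28, 35, 28, 35-day gaps.
Each is the final Thursday of its month — 2026-10-29 is past the 28th, so '4th Thursday' doesn't fit.
Last Thursday of January 2027: 2027-01-28.
Last Thursday of February 2027: 2027-02-25.
March 2027 ends with Thursday 2027-03-25.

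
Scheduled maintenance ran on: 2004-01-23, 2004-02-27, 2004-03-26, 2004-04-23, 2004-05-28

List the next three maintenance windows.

2004-06-25, 2004-07-23, 2004-08-27

Gaps: 35, 28, 28, 35 days — a mix of 28 and 35. Every date is a Friday.
Each is the 4th Friday of its month.
4th Friday of June 2004: 2004-06-25.
July 2004 — 4th Friday is 2004-07-23.
August 2004 — 4th Friday is 2004-08-27.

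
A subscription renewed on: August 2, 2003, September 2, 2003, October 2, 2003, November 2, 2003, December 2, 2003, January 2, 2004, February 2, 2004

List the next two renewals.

The day-of-month is always 2 (31, 30, 31, 30, 31, 31 days between events).
So this recurs on the 2nd of each month.
March 2004: March 2, 2004.
April 2004: April 2, 2004.

March 2, 2004; April 2, 2004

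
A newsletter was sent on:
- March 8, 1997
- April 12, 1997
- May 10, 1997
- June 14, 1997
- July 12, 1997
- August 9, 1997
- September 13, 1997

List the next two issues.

October 11, 1997; November 8, 1997

These are Saturdays at 28- or 35-day spacing (35, 28, 35, 28, 28, 35).
The pattern: 2nd Saturday of the month.
2nd Saturday of October 1997: October 11, 1997.
November 1997 — 2nd Saturday is November 8, 1997.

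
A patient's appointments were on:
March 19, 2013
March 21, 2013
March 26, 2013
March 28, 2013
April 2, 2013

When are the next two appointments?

April 4, 2013; April 9, 2013

Every event lands on a Tuesday or Thursday (gaps cycle 2, 5, 2, 5).
So the schedule is: every Tuesday and Thursday.
The following Thursday is April 4, 2013.
Next Tuesday: April 9, 2013.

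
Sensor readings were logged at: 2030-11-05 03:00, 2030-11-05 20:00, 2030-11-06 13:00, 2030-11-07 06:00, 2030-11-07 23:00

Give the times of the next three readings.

2030-11-08 16:00, 2030-11-09 09:00, 2030-11-10 02:00

The interval is a steady 17 hours (17, 17, 17, 17).
2030-11-07 23:00 + 17 h = 2030-11-08 16:00.
2030-11-08 16:00 + 17 h = 2030-11-09 09:00.
2030-11-09 09:00 + 17 h = 2030-11-10 02:00.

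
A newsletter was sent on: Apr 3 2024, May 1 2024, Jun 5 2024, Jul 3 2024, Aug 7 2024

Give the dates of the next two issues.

All dates are Wednesdays, 28, 35, 28, 35 days apart.
Specifically, the 1st Wednesday of each month.
September 2024 — 1st Wednesday is Sep 4 2024.
October 2024 — 1st Wednesday is Oct 2 2024.

Sep 4 2024, Oct 2 2024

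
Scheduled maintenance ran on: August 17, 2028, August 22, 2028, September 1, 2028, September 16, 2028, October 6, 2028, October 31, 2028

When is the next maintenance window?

November 30, 2028

Gaps: 5, 10, 15, 20, 25 days — each gap is 5 larger than the previous one.
Next gap: 30 days. October 31, 2028 + 30 days = November 30, 2028.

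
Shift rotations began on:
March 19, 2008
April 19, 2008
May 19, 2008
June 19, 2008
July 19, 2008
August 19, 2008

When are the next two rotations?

September 19, 2008; October 19, 2008

The day-of-month is always 19 (31, 30, 31, 30, 31 days between events).
So this recurs on the 19th of each month.
September 2008: September 19, 2008.
Next: October 2008 → October 19, 2008.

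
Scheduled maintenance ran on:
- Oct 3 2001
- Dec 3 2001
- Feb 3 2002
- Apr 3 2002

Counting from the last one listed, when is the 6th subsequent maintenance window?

Gaps: 61, 62, 59 days — not constant. Every event is on the 3rd of the month.
Pattern: the 3rd of every 2 months.
Next: June 2002 → Jun 3 2002.
Next: August 2002 → Aug 3 2002.
Next: October 2002 → Oct 3 2002.
December 2002: Dec 3 2002.
February 2003: Feb 3 2003.
Next: April 2003 → Apr 3 2003.

Apr 3 2003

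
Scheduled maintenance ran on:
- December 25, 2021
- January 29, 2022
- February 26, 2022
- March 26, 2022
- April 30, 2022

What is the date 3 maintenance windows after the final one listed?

These are Saturdays with 35, 28, 28, 35-day gaps.
Each is the final Saturday of its month — January 29, 2022 is past the 28th, so '4th Saturday' doesn't fit.
May 2022 ends with Saturday May 28, 2022.
June 2022 ends with Saturday June 25, 2022.
Last Saturday of July 2022: July 30, 2022.

July 30, 2022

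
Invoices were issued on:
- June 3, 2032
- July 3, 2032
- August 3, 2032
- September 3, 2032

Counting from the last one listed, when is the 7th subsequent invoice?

Each date is the 3rd; the gaps (30, 31, 31) track the month lengths.
The rule is the 3rd of each month.
Next: October 2032 → October 3, 2032.
November 2032: November 3, 2032.
December 2032: December 3, 2032.
January 2033: January 3, 2033.
February 2033: February 3, 2033.
March 2033: March 3, 2033.
April 2033: April 3, 2033.

April 3, 2033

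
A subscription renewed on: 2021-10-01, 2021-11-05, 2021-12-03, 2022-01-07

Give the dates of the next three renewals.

All dates are Fridays, 35, 28, 35 days apart.
Specifically, the 1st Friday of each month.
February 2022 — 1st Friday is 2022-02-04.
March 2022 — 1st Friday is 2022-03-04.
April 2022 — 1st Friday is 2022-04-01.

2022-02-04, 2022-03-04, 2022-04-01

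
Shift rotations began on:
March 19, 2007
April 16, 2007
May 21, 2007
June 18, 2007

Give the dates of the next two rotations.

July 16, 2007; August 20, 2007

Gaps: 28, 35, 28 days — a mix of 28 and 35. Every date is a Monday.
Each is the 3rd Monday of its month.
July 2007 — 3rd Monday is July 16, 2007.
3rd Monday of August 2007: August 20, 2007.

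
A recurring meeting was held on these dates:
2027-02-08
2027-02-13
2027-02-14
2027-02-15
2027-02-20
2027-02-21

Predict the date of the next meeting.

2027-02-22

The gap pattern 5, 1, 1, 5, 1 repeats every 3 events.
These are the Mondays, Saturdays and Sundays of each week.
The following Monday is 2027-02-22.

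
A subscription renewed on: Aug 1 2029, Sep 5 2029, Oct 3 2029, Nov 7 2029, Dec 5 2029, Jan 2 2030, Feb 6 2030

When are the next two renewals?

All dates are Wednesdays, 35, 28, 35, 28, 28, 35 days apart.
Specifically, the 1st Wednesday of each month.
1st Wednesday of March 2030: Mar 6 2030.
1st Wednesday of April 2030: Apr 3 2030.

Mar 6 2030, Apr 3 2030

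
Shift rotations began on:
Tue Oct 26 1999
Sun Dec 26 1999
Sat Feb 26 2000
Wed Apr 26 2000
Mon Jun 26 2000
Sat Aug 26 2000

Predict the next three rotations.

Gaps: 61, 62, 60, 61, 61 days — not constant. Every event is on the 26th of the month.
Pattern: the 26th of every 2 months.
October 2000: Thu Oct 26 2000.
Next: December 2000 → Tue Dec 26 2000.
Next: February 2001 → Mon Feb 26 2001.

Thu Oct 26 2000, Tue Dec 26 2000, Mon Feb 26 2001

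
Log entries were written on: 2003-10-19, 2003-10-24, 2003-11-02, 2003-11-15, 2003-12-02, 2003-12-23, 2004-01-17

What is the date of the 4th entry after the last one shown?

Intervals are 5, 9, 13, 17, 21, 25 days — an arithmetic progression with common difference 4.
Next gap: 29 days. 2004-01-17 + 29 days = 2004-02-15.
Next gap: 33 days. 2004-02-15 + 33 days = 2004-03-19.
Next gap: 37 days. 2004-03-19 + 37 days = 2004-04-25.
Next gap: 41 days. 2004-04-25 + 41 days = 2004-06-05.

2004-06-05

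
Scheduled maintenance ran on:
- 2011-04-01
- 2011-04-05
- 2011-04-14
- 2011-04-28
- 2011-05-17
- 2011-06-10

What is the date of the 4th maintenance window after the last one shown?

The spacing grows by 5 each time: 4, 9, 14, 19, 24 days.
Next gap: 29 days. 2011-06-10 + 29 days = 2011-07-09.
Next gap: 34 days. 2011-07-09 + 34 days = 2011-08-12.
Next gap: 39 days. 2011-08-12 + 39 days = 2011-09-20.
Next gap: 44 days. 2011-09-20 + 44 days = 2011-11-03.

2011-11-03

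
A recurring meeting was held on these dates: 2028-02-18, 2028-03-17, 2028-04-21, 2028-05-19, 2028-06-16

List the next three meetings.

Gaps: 28, 35, 28, 28 days — a mix of 28 and 35. Every date is a Friday.
Each is the 3rd Friday of its month.
July 2028 — 3rd Friday is 2028-07-21.
3rd Friday of August 2028: 2028-08-18.
3rd Friday of September 2028: 2028-09-15.

2028-07-21, 2028-08-18, 2028-09-15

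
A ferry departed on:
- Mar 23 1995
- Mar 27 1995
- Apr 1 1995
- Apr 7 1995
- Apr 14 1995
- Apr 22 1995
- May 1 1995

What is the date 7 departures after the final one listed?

Gaps: 4, 5, 6, 7, 8, 9 days — each gap is 1 larger than the previous one.
Next gap: 10 days. May 1 1995 + 10 days = May 11 1995.
Next gap: 11 days. May 11 1995 + 11 days = May 22 1995.
Next gap: 12 days. May 22 1995 + 12 days = Jun 3 1995.
Next gap: 13 days. Jun 3 1995 + 13 days = Jun 16 1995.
Next gap: 14 days. Jun 16 1995 + 14 days = Jun 30 1995.
Next gap: 15 days. Jun 30 1995 + 15 days = Jul 15 1995.
Next gap: 16 days. Jul 15 1995 + 16 days = Jul 31 1995.

Jul 31 1995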